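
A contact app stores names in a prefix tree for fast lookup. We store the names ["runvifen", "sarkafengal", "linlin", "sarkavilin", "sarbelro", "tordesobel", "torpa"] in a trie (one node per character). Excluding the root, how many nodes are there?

Trace insertions, counting only characters that open a new branch:
  "runvifen" → 8 new (r, u, n, v, i, f, e, n)
  "sarkafengal" → 11 new (s, a, r, k, a, f, e, n, g, a, l)
  "linlin" → 6 new (l, i, n, l, i, n)
  "sarkavilin" → prefix "sarka" already present; 5 new (v, i, l, i, n)
  "sarbelro" → prefix "sar" already present; 5 new (b, e, l, r, o)
  "tordesobel" → 10 new (t, o, r, d, e, s, o, b, e, l)
  "torpa" → prefix "tor" already present; 2 new (p, a)
Total nodes = 8 + 11 + 6 + 5 + 5 + 10 + 2 = 47

47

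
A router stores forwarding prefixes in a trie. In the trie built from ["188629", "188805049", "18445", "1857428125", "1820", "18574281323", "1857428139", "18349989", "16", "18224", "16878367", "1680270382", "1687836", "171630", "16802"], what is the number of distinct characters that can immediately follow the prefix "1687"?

1

Walk "1687" from the root, arriving at one node.
Characters that immediately follow "1687" among the stored strings: {8}.
That node has 1 child edge.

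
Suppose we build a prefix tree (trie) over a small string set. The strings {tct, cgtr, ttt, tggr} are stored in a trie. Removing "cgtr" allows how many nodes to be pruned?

A node on "cgtr"'s path can go only if nothing else ends at it or branches off below it.
No other word shares any prefix with "cgtr", so all 4 of its nodes go.
Nodes removed: 4

4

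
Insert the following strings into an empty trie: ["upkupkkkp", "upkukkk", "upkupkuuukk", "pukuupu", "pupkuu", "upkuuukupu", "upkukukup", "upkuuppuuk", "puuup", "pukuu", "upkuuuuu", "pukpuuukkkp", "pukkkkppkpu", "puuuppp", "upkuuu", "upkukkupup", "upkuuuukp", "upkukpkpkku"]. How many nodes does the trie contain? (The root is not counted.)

78

For each word, the new-node count is its length minus the longest prefix already in the trie:
  "upkupkkkp" → 9 new (u, p, k, u, p, k, k, k, p)
  "upkukkk" → prefix "upku" already present; 3 new (k, k, k)
  "upkupkuuukk" → prefix "upkupk" already present; 5 new (u, u, u, k, k)
  "pukuupu" → 7 new (p, u, k, u, u, p, u)
  "pupkuu" → prefix "pu" already present; 4 new (p, k, u, u)
  "upkuuukupu" → prefix "upku" already present; 6 new (u, u, k, u, p, u)
  "upkukukup" → prefix "upkuk" already present; 4 new (u, k, u, p)
  "upkuuppuuk" → prefix "upkuu" already present; 5 new (p, p, u, u, k)
  "puuup" → prefix "pu" already present; 3 new (u, u, p)
  "pukuu" → prefix "pukuu" already present; 0 new (none)
  "upkuuuuu" → prefix "upkuuu" already present; 2 new (u, u)
  "pukpuuukkkp" → prefix "puk" already present; 8 new (p, u, u, u, k, k, k, p)
  "pukkkkppkpu" → prefix "puk" already present; 8 new (k, k, k, p, p, k, p, u)
  "puuuppp" → prefix "puuup" already present; 2 new (p, p)
  "upkuuu" → prefix "upkuuu" already present; 0 new (none)
  "upkukkupup" → prefix "upkukk" already present; 4 new (u, p, u, p)
  "upkuuuukp" → prefix "upkuuuu" already present; 2 new (k, p)
  "upkukpkpkku" → prefix "upkuk" already present; 6 new (p, k, p, k, k, u)
Total nodes = 9 + 3 + 5 + 7 + 4 + 6 + 4 + 5 + 3 + 0 + 2 + 8 + 8 + 2 + 0 + 4 + 2 + 6 = 78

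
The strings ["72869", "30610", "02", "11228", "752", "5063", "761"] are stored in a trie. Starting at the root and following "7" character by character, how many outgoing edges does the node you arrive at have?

3

The children of the "7" node are the distinct next characters among strings starting with "7".
Distinct next characters after "7": 2, 5, 6.
That node has 3 child edges.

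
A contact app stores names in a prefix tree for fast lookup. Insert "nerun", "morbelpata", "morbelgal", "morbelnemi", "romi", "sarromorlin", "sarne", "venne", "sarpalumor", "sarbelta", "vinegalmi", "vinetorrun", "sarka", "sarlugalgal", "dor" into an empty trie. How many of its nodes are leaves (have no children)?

A leaf is a node with no children — equivalently, the end of a word that is not a proper prefix of any other stored word.
Those words: "dor", "morbelgal", "morbelnemi", "morbelpata", "nerun", "romi", "sarbelta", "sarka", "sarlugalgal", "sarne", "sarpalumor", "sarromorlin", "venne", "vinegalmi", "vinetorrun"
Leaf count: 15

15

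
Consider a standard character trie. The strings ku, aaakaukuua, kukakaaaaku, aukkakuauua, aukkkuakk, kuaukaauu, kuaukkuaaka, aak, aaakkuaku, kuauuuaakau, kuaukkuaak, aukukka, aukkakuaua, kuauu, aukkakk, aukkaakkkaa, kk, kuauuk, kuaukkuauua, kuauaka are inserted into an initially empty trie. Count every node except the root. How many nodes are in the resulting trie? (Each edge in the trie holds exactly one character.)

For each word, the new-node count is its length minus the longest prefix already in the trie:
  "ku" → 2 new (k, u)
  "aaakaukuua" → 10 new (a, a, a, k, a, u, k, u, u, a)
  "kukakaaaaku" → prefix "ku" already present; 9 new (k, a, k, a, a, a, a, k, u)
  "aukkakuauua" → prefix "a" already present; 10 new (u, k, k, a, k, u, a, u, u, a)
  "aukkkuakk" → prefix "aukk" already present; 5 new (k, u, a, k, k)
  "kuaukaauu" → prefix "ku" already present; 7 new (a, u, k, a, a, u, u)
  "kuaukkuaaka" → prefix "kuauk" already present; 6 new (k, u, a, a, k, a)
  "aak" → prefix "aa" already present; 1 new (k)
  "aaakkuaku" → prefix "aaak" already present; 5 new (k, u, a, k, u)
  "kuauuuaakau" → prefix "kuau" already present; 7 new (u, u, a, a, k, a, u)
  "kuaukkuaak" → prefix "kuaukkuaak" already present; 0 new (none)
  "aukukka" → prefix "auk" already present; 4 new (u, k, k, a)
  "aukkakuaua" → prefix "aukkakuau" already present; 1 new (a)
  "kuauu" → prefix "kuauu" already present; 0 new (none)
  "aukkakk" → prefix "aukkak" already present; 1 new (k)
  "aukkaakkkaa" → prefix "aukka" already present; 6 new (a, k, k, k, a, a)
  "kk" → prefix "k" already present; 1 new (k)
  "kuauuk" → prefix "kuauu" already present; 1 new (k)
  "kuaukkuauua" → prefix "kuaukkua" already present; 3 new (u, u, a)
  "kuauaka" → prefix "kuau" already present; 3 new (a, k, a)
Total nodes = 2 + 10 + 9 + 10 + 5 + 7 + 6 + 1 + 5 + 7 + 0 + 4 + 1 + 0 + 1 + 6 + 1 + 1 + 3 + 3 = 82

82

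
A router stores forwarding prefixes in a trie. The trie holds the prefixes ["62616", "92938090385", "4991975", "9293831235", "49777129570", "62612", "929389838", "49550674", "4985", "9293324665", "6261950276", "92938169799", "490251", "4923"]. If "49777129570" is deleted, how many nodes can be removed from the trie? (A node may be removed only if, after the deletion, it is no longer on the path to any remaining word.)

Walk "49777129570" from the leaf back toward the root, removing each node that no remaining word uses.
The suffix "777129570" (9 nodes) is used only by "49777129570"; the node for "49" still has the child "9", so pruning stops there.
Nodes removed: 9

9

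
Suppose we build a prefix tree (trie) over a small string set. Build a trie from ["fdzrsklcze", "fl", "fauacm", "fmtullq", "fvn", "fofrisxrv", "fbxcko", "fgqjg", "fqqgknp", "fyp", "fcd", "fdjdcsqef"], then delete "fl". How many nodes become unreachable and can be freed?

After clearing the end-marker at "fl", prune upward until reaching a node still needed by another word.
The suffix "l" (1 node) is used only by "fl"; the node for "f" still has the child "d", so pruning stops there.
Nodes removed: 1

1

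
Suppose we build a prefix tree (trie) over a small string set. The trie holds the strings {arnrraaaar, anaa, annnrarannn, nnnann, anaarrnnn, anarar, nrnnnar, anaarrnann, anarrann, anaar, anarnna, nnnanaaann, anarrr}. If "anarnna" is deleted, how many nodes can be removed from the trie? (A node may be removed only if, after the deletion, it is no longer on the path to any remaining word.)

After clearing the end-marker at "anarnna", prune upward until reaching a node still needed by another word.
The suffix "nna" (3 nodes) is used only by "anarnna"; the node for "anar" still has the child "a", so pruning stops there.
Nodes removed: 3

3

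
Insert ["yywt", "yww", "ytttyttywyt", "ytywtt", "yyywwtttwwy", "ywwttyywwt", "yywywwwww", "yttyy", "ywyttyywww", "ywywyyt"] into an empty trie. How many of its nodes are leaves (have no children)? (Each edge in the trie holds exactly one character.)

9

Leaves are exactly the stored words that no other stored word extends.
Those words: "ytttyttywyt", "yttyy", "ytywtt", "ywwttyywwt", "ywyttyywww", "ywywyyt", "yywt", "yywywwwww", "yyywwtttwwy"
Leaf count: 9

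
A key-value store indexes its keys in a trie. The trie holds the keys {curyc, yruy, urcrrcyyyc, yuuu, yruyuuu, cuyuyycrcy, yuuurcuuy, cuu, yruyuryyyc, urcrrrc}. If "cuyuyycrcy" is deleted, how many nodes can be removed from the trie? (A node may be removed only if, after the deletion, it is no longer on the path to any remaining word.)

Walk "cuyuyycrcy" from the leaf back toward the root, removing each node that no remaining word uses.
The suffix "yuyycrcy" (8 nodes) is used only by "cuyuyycrcy"; the node for "cu" still has the child "r", so pruning stops there.
Nodes removed: 8

8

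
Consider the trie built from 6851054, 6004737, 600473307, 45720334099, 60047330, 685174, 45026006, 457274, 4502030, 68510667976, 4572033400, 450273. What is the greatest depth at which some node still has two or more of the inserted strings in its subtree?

The deepest shared node is where two words last agree before diverging.
"4572033400" and "45720334099" agree on "457203340" (9 characters) before diverging; nothing deeper is shared.
Longest shared-prefix length: 9

9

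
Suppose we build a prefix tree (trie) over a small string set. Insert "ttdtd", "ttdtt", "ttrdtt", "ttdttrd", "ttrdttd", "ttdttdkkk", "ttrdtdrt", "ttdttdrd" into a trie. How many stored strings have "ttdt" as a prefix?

5

Walk to "ttdt"; the words in its subtree are exactly those with that prefix.
Matches: "ttdtd", "ttdtt", "ttdttdkkk", "ttdttdrd", "ttdttrd"
Count: 5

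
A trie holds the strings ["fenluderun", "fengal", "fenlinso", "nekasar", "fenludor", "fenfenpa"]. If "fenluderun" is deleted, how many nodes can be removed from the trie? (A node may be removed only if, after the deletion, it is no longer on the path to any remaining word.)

After clearing the end-marker at "fenluderun", prune upward until reaching a node still needed by another word.
The suffix "erun" (4 nodes) is used only by "fenluderun"; the node for "fenlud" still has the child "o", so pruning stops there.
Nodes removed: 4

4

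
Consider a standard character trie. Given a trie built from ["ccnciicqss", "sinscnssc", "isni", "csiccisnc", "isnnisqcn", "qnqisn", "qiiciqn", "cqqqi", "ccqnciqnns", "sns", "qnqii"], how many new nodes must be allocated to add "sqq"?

The longest prefix of "sqq" already in the trie is "s" (length 1).
Each of the 2 remaining characters creates one node.

2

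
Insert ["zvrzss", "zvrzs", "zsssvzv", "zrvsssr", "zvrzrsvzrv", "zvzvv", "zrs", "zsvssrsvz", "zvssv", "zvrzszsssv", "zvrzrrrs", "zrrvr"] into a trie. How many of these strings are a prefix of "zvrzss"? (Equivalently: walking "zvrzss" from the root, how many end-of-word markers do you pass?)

Traverse "zvrzss" character by character; count nodes along the way that are marked as word ends.
Prefixes of the query that are stored words: "zvrzs", "zvrzss"
Count: 2

2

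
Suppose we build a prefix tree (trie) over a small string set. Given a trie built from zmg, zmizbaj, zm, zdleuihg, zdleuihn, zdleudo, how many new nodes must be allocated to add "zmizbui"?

2

"zmizb" is already a path in the trie; the remaining "ui" must be added.
So 7 − 5 = 2 new nodes.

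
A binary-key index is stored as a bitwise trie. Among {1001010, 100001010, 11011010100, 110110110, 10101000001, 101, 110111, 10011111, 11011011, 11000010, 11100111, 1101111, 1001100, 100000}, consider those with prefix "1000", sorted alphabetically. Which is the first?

DFS of the "1000" subtree visits, in order: "100000", "100001010"
The 1st is 100000.

100000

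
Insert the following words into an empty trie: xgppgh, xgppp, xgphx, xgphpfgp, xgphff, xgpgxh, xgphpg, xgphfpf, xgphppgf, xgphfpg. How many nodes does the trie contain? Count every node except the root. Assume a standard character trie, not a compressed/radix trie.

25

Insert word by word; a character creates a node only if that edge doesn't already exist:
  "xgppgh" → 6 new (x, g, p, p, g, h)
  "xgppp" → prefix "xgpp" already present; 1 new (p)
  "xgphx" → prefix "xgp" already present; 2 new (h, x)
  "xgphpfgp" → prefix "xgph" already present; 4 new (p, f, g, p)
  "xgphff" → prefix "xgph" already present; 2 new (f, f)
  "xgpgxh" → prefix "xgp" already present; 3 new (g, x, h)
  "xgphpg" → prefix "xgphp" already present; 1 new (g)
  "xgphfpf" → prefix "xgphf" already present; 2 new (p, f)
  "xgphppgf" → prefix "xgphp" already present; 3 new (p, g, f)
  "xgphfpg" → prefix "xgphfp" already present; 1 new (g)
Total nodes = 6 + 1 + 2 + 4 + 2 + 3 + 1 + 2 + 3 + 1 = 25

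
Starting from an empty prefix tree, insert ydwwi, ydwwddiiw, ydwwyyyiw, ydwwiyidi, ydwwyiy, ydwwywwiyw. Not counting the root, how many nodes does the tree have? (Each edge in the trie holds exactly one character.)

26

Count nodes per top-level branch (shared prefixes stored once):
  'y'-branch (ydwwddiiw, ydwwi, ydwwiyidi, ydwwyiy, ydwwywwiyw, ydwwyyyiw): 26 nodes
Sum: 26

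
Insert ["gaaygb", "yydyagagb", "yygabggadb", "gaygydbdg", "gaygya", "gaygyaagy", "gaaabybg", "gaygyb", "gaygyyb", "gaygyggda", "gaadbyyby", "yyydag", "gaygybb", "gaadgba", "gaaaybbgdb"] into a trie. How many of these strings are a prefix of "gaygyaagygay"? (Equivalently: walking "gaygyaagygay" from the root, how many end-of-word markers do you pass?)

2

Check each prefix of "gaygyaagygay" against the stored set — each match is an end-marker on the path.
Prefixes of the query that are stored words: "gaygya", "gaygyaagy"
Count: 2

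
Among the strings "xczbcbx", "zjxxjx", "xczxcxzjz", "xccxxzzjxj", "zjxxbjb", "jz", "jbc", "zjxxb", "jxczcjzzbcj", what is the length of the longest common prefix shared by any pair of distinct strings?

Look for the deepest trie node that still has at least two words in its subtree.
"zjxxb" and "zjxxbjb" agree on "zjxxb" (5 characters) before diverging; nothing deeper is shared.
Longest shared-prefix length: 5

5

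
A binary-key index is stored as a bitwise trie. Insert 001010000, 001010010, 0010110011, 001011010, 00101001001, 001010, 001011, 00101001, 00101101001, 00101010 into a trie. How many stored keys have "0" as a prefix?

Walk to "0"; the words in its subtree are exactly those with that prefix.
Words under "0": 001010, 001010000, 00101001, 001010010, 00101001001, 00101010, 001011, 0010110011, 001011010, 00101101001
Count: 10

10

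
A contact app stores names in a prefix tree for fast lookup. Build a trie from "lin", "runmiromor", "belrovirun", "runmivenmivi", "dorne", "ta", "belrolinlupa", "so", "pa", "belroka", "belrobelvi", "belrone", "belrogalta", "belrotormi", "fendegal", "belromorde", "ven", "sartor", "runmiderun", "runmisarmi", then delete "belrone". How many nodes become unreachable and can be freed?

2

A node on "belrone"'s path can go only if nothing else ends at it or branches off below it.
The suffix "ne" (2 nodes) is used only by "belrone"; the node for "belro" still has the child "v", so pruning stops there.
Nodes removed: 2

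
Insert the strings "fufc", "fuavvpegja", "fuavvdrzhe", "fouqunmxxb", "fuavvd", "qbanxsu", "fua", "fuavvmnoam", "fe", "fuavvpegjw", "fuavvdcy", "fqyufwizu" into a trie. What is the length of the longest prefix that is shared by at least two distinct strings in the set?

Look for the deepest trie node that still has at least two words in its subtree.
e.g. "fuavvpegja" and "fuavvpegjw" share the prefix "fuavvpegj" of length 9; no pair shares a longer one.
Longest shared-prefix length: 9

9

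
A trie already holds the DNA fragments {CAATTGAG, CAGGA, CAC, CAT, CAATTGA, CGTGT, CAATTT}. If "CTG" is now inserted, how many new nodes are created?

The longest prefix of "CTG" already in the trie is "C" (length 1).
Each of the 2 remaining characters creates one node.

2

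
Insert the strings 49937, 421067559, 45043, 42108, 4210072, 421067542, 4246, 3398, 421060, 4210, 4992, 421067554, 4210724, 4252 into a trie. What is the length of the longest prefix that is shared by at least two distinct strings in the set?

8

The deepest shared node is where two words last agree before diverging.
e.g. "421067554" and "421067559" share the prefix "42106755" of length 8; no pair shares a longer one.
Longest shared-prefix length: 8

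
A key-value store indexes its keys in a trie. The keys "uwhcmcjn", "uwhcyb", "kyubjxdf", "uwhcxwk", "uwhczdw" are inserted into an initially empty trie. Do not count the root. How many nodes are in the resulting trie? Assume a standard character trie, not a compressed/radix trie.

24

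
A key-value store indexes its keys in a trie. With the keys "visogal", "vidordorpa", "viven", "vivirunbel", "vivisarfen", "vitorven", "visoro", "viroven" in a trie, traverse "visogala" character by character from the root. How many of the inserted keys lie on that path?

1

Walk "visogala" from the root; an end-of-word marker is hit whenever a stored word is a prefix of "visogala".
Prefixes of the query that are stored words: "visogal"
Count: 1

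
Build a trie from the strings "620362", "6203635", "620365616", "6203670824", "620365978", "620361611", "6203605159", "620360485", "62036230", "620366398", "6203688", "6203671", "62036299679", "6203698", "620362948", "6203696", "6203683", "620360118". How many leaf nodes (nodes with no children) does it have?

17

A leaf is a node with no children — equivalently, the end of a word that is not a proper prefix of any other stored word.
Those words: "620360118", "620360485", "6203605159", "620361611", "62036230", "620362948", "62036299679", "6203635", "620365616", "620365978", "620366398", "6203670824", "6203671", "6203683", "6203688", "6203696", "6203698"
Leaf count: 17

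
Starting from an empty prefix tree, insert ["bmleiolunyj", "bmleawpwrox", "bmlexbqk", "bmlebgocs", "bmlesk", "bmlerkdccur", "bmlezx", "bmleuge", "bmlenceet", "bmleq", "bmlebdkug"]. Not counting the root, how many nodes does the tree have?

51

Insert word by word; a character creates a node only if that edge doesn't already exist:
  "bmleiolunyj" → 11 new (b, m, l, e, i, o, l, u, n, y, j)
  "bmleawpwrox" → prefix "bmle" already present; 7 new (a, w, p, w, r, o, x)
  "bmlexbqk" → prefix "bmle" already present; 4 new (x, b, q, k)
  "bmlebgocs" → prefix "bmle" already present; 5 new (b, g, o, c, s)
  "bmlesk" → prefix "bmle" already present; 2 new (s, k)
  "bmlerkdccur" → prefix "bmle" already present; 7 new (r, k, d, c, c, u, r)
  "bmlezx" → prefix "bmle" already present; 2 new (z, x)
  "bmleuge" → prefix "bmle" already present; 3 new (u, g, e)
  "bmlenceet" → prefix "bmle" already present; 5 new (n, c, e, e, t)
  "bmleq" → prefix "bmle" already present; 1 new (q)
  "bmlebdkug" → prefix "bmleb" already present; 4 new (d, k, u, g)
Total nodes = 11 + 7 + 4 + 5 + 2 + 7 + 2 + 3 + 5 + 1 + 4 = 51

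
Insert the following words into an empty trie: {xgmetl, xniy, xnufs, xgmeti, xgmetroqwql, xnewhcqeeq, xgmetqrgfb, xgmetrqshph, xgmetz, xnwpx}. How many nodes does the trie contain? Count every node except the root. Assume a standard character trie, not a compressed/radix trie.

Trace insertions, counting only characters that open a new branch:
  "xgmetl" → 6 new (x, g, m, e, t, l)
  "xniy" → prefix "x" already present; 3 new (n, i, y)
  "xnufs" → prefix "xn" already present; 3 new (u, f, s)
  "xgmeti" → prefix "xgmet" already present; 1 new (i)
  "xgmetroqwql" → prefix "xgmet" already present; 6 new (r, o, q, w, q, l)
  "xnewhcqeeq" → prefix "xn" already present; 8 new (e, w, h, c, q, e, e, q)
  "xgmetqrgfb" → prefix "xgmet" already present; 5 new (q, r, g, f, b)
  "xgmetrqshph" → prefix "xgmetr" already present; 5 new (q, s, h, p, h)
  "xgmetz" → prefix "xgmet" already present; 1 new (z)
  "xnwpx" → prefix "xn" already present; 3 new (w, p, x)
Total nodes = 6 + 3 + 3 + 1 + 6 + 8 + 5 + 5 + 1 + 3 = 41

41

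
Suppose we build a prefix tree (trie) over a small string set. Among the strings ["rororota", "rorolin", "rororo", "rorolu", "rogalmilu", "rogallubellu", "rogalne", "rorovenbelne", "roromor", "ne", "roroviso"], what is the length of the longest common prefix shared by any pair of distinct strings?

The deepest shared node is where two words last agree before diverging.
"rororo" and "rororota" agree on "rororo" (6 characters) before diverging; nothing deeper is shared.
Longest shared-prefix length: 6

6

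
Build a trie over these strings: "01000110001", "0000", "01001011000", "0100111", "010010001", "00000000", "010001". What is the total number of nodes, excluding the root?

30

Count nodes per top-level branch (shared prefixes stored once):
  '0'-branch (0000, 00000000, 010001, 01000110001, 010010001, 01001011000, 0100111): 30 nodes
Sum: 30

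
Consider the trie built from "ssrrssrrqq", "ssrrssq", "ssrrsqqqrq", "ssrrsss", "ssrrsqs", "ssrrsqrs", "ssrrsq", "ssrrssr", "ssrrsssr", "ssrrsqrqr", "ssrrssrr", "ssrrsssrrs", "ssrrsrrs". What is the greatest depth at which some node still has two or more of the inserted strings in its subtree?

8

Equivalently: take the maximum, over all pairs, of their longest common prefix length.
"ssrrssrr" and "ssrrssrrqq" agree on "ssrrssrr" (8 characters) before diverging; nothing deeper is shared.
Longest shared-prefix length: 8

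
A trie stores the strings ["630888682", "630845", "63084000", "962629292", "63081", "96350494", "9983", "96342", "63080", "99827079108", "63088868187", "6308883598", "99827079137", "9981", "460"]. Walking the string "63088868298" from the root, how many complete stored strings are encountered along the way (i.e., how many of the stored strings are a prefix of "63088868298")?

1

Walk "63088868298" from the root; an end-of-word marker is hit whenever a stored word is a prefix of "63088868298".
Prefixes of the query that are stored words: "630888682"
Count: 1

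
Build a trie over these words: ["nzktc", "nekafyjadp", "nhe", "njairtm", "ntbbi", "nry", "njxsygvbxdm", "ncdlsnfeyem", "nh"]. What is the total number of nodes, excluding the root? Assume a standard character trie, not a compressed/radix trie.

47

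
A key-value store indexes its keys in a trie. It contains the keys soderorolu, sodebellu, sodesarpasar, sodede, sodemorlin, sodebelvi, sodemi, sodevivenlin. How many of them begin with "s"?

8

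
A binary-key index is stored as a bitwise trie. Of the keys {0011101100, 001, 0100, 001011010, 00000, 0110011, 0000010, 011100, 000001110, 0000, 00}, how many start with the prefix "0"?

Walk to "0"; the words in its subtree are exactly those with that prefix.
Words under "0": 00, 0000, 00000, 0000010, 000001110, 001, 001011010, 0011101100, 0100, 0110011, 011100
Count: 11

11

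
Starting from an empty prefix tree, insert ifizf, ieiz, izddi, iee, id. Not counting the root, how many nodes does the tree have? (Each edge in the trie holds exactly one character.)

14

Count nodes per top-level branch (shared prefixes stored once):
  'i'-branch (id, iee, ieiz, ifizf, izddi): 14 nodes
Sum: 14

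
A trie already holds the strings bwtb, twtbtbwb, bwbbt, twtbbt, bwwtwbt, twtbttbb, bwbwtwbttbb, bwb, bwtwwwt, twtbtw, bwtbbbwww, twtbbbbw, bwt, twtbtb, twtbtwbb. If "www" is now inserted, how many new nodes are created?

No existing word starts with "w", so every character of "www" needs a new node.
3 − 0 = 3 new nodes.

3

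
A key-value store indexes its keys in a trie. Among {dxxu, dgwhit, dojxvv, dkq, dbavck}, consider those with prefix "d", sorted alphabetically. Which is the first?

dbavck

Filter for "d…" and sort: "dbavck", "dgwhit", "dkq", "dojxvv", "dxxu"
Position 1: dbavck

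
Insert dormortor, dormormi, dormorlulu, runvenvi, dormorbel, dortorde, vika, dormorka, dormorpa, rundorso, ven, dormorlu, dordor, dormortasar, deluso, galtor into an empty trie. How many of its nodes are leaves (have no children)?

15

A leaf is a node with no children — equivalently, the end of a word that is not a proper prefix of any other stored word.
Those words: "deluso", "dordor", "dormorbel", "dormorka", "dormorlulu", "dormormi", "dormorpa", "dormortasar", "dormortor", "dortorde", "galtor", "rundorso", "runvenvi", "ven", "vika"
Leaf count: 15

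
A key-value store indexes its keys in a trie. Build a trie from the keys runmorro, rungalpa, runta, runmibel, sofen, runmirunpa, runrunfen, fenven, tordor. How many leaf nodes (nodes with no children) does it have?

A leaf is a node with no children — equivalently, the end of a word that is not a proper prefix of any other stored word.
Those words: "fenven", "rungalpa", "runmibel", "runmirunpa", "runmorro", "runrunfen", "runta", "sofen", "tordor"
Leaf count: 9

9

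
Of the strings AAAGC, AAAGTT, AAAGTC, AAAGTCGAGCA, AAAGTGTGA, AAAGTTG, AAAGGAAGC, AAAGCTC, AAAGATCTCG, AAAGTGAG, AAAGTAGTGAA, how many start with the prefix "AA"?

Traverse to the node for "AA", then collect every word in that subtree.
Matches: "AAAGATCTCG", "AAAGC", "AAAGCTC", "AAAGGAAGC", "AAAGTAGTGAA", "AAAGTC", "AAAGTCGAGCA", "AAAGTGAG", "AAAGTGTGA", "AAAGTT", "AAAGTTG"
Count: 11

11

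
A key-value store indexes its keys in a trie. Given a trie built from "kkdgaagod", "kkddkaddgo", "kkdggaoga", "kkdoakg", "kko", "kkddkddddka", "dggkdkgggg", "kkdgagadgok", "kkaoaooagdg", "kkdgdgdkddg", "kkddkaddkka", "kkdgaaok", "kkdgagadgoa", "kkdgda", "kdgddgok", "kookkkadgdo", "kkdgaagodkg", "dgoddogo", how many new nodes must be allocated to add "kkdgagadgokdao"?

3

The longest prefix of "kkdgagadgokdao" already in the trie is "kkdgagadgok" (length 11).
So 14 − 11 = 3 new nodes.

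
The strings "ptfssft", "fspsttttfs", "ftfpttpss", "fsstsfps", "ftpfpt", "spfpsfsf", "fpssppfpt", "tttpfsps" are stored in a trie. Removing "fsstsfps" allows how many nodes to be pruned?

A node on "fsstsfps"'s path can go only if nothing else ends at it or branches off below it.
The suffix "stsfps" (6 nodes) is used only by "fsstsfps"; the node for "fs" still has the child "p", so pruning stops there.
Nodes removed: 6

6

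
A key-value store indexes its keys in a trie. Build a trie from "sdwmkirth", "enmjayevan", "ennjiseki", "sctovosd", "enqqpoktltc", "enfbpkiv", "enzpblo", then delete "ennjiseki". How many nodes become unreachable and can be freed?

7

After clearing the end-marker at "ennjiseki", prune upward until reaching a node still needed by another word.
The suffix "njiseki" (7 nodes) is used only by "ennjiseki"; the node for "en" still has the child "m", so pruning stops there.
Nodes removed: 7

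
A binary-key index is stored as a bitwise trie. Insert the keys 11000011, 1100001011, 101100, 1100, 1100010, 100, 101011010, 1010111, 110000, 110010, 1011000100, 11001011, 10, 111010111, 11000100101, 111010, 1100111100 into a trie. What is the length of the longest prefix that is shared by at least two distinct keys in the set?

Look for the deepest trie node that still has at least two words in its subtree.
"1100001011" and "11000011" agree on "1100001" (7 characters) before diverging; nothing deeper is shared.
Longest shared-prefix length: 7

7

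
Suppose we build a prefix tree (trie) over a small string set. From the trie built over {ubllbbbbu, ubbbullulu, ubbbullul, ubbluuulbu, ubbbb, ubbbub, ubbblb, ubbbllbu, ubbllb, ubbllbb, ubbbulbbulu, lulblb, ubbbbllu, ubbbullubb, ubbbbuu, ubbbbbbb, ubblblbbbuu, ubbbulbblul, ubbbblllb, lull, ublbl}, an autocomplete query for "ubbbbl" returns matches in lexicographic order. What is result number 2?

Filter for "ubbbbl…" and sort: "ubbbblllb", "ubbbbllu"
The 2nd is ubbbbllu.

ubbbbllu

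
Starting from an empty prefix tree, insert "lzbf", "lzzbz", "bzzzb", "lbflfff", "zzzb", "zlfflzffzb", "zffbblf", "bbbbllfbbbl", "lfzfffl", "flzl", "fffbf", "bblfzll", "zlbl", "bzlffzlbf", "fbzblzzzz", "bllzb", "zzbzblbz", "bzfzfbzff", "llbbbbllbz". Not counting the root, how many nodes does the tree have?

Count nodes per top-level branch (shared prefixes stored once):
  'b'-branch (bbbbllfbbbl, bblfzll, bllzb, bzfzfbzff, bzlffzlbf, bzzzb): 38 nodes
  'f'-branch (fbzblzzzz, fffbf, flzl): 16 nodes
  'l'-branch (lbflfff, lfzfffl, llbbbbllbz, lzbf, lzzbz): 28 nodes
  'z'-branch (zffbblf, zlbl, zlfflzffzb, zzbzblbz, zzzb): 27 nodes
Sum: 109

109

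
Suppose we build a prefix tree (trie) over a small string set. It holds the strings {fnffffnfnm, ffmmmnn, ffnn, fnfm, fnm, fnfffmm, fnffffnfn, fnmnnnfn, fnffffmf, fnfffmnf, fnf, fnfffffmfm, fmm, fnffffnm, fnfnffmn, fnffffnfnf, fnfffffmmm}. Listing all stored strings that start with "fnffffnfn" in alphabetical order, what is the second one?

DFS of the "fnffffnfn" subtree visits, in order: "fnffffnfn", "fnffffnfnf", "fnffffnfnm"
Position 2: fnffffnfnf

fnffffnfnf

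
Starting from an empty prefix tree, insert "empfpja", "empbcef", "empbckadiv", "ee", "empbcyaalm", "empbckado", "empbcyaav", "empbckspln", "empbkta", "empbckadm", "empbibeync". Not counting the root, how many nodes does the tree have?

38

Insert word by word; a character creates a node only if that edge doesn't already exist:
  "empfpja" → 7 new (e, m, p, f, p, j, a)
  "empbcef" → prefix "emp" already present; 4 new (b, c, e, f)
  "empbckadiv" → prefix "empbc" already present; 5 new (k, a, d, i, v)
  "ee" → prefix "e" already present; 1 new (e)
  "empbcyaalm" → prefix "empbc" already present; 5 new (y, a, a, l, m)
  "empbckado" → prefix "empbckad" already present; 1 new (o)
  "empbcyaav" → prefix "empbcyaa" already present; 1 new (v)
  "empbckspln" → prefix "empbck" already present; 4 new (s, p, l, n)
  "empbkta" → prefix "empb" already present; 3 new (k, t, a)
  "empbckadm" → prefix "empbckad" already present; 1 new (m)
  "empbibeync" → prefix "empb" already present; 6 new (i, b, e, y, n, c)
Total nodes = 7 + 4 + 5 + 1 + 5 + 1 + 1 + 4 + 3 + 1 + 6 = 38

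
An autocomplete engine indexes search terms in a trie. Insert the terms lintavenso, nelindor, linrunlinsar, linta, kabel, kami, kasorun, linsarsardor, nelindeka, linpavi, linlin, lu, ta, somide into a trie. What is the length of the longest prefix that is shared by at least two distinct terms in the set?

Equivalently: take the maximum, over all pairs, of their longest common prefix length.
e.g. "nelindeka" and "nelindor" share the prefix "nelind" of length 6; no pair shares a longer one.
Longest shared-prefix length: 6

6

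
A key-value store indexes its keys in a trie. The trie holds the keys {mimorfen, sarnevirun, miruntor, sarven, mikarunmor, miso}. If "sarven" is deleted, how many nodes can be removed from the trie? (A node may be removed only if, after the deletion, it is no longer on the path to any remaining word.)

3

After clearing the end-marker at "sarven", prune upward until reaching a node still needed by another word.
The suffix "ven" (3 nodes) is used only by "sarven"; the node for "sar" still has the child "n", so pruning stops there.
Nodes removed: 3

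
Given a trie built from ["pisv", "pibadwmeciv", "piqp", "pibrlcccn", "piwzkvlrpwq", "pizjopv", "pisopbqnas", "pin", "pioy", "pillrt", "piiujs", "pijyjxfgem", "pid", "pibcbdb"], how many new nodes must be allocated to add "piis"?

1

Walking "piis" from the root, the first 3 characters ("pii") follow existing edges; "s" is the first miss.
New nodes needed: |"piis"| − 3 = 4 − 3 = 1.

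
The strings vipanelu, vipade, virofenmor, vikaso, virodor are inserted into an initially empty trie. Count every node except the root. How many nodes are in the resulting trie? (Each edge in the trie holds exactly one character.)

Count nodes per top-level branch (shared prefixes stored once):
  'v'-branch (vikaso, vipade, vipanelu, virodor, virofenmor): 25 nodes
Sum: 25

25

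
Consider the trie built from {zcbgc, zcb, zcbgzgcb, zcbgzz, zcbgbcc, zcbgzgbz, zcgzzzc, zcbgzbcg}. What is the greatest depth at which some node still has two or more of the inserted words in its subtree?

6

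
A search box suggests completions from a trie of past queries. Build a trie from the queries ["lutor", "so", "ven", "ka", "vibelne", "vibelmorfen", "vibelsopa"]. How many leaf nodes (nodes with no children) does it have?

7

Leaves are exactly the stored words that no other stored word extends.
Those words: "ka", "lutor", "so", "ven", "vibelmorfen", "vibelne", "vibelsopa"
Leaf count: 7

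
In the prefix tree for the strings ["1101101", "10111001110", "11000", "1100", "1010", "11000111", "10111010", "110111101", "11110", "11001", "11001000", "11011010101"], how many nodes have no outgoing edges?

8

A leaf is a node with no children — equivalently, the end of a word that is not a proper prefix of any other stored word.
Those words: "1010", "10111001110", "10111010", "11000111", "11001000", "11011010101", "110111101", "11110"
Leaf count: 8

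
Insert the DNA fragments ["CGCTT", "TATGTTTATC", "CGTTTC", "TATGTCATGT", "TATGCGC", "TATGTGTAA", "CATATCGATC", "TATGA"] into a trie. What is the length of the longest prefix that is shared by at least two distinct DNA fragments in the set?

Equivalently: take the maximum, over all pairs, of their longest common prefix length.
e.g. "TATGTCATGT" and "TATGTGTAA" share the prefix "TATGT" of length 5; no pair shares a longer one.
Longest shared-prefix length: 5

5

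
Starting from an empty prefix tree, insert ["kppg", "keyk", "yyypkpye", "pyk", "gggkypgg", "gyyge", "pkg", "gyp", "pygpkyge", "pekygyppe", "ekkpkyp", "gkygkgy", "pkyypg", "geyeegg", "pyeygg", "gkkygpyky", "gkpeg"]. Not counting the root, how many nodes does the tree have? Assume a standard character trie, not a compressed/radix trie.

For each word, the new-node count is its length minus the longest prefix already in the trie:
  "kppg" → 4 new (k, p, p, g)
  "keyk" → prefix "k" already present; 3 new (e, y, k)
  "yyypkpye" → 8 new (y, y, y, p, k, p, y, e)
  "pyk" → 3 new (p, y, k)
  "gggkypgg" → 8 new (g, g, g, k, y, p, g, g)
  "gyyge" → prefix "g" already present; 4 new (y, y, g, e)
  "pkg" → prefix "p" already present; 2 new (k, g)
  "gyp" → prefix "gy" already present; 1 new (p)
  "pygpkyge" → prefix "py" already present; 6 new (g, p, k, y, g, e)
  "pekygyppe" → prefix "p" already present; 8 new (e, k, y, g, y, p, p, e)
  "ekkpkyp" → 7 new (e, k, k, p, k, y, p)
  "gkygkgy" → prefix "g" already present; 6 new (k, y, g, k, g, y)
  "pkyypg" → prefix "pk" already present; 4 new (y, y, p, g)
  "geyeegg" → prefix "g" already present; 6 new (e, y, e, e, g, g)
  "pyeygg" → prefix "py" already present; 4 new (e, y, g, g)
  "gkkygpyky" → prefix "gk" already present; 7 new (k, y, g, p, y, k, y)
  "gkpeg" → prefix "gk" already present; 3 new (p, e, g)
Total nodes = 4 + 3 + 8 + 3 + 8 + 4 + 2 + 1 + 6 + 8 + 7 + 6 + 4 + 6 + 4 + 7 + 3 = 84

84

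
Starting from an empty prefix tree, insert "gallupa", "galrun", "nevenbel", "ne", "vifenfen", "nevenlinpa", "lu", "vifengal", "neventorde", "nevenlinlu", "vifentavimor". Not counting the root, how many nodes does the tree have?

50

Count nodes per top-level branch (shared prefixes stored once):
  'g'-branch (gallupa, galrun): 10 nodes
  'l'-branch (lu): 2 nodes
  'n'-branch (ne, nevenbel, nevenlinlu, nevenlinpa, neventorde): 20 nodes
  'v'-branch (vifenfen, vifengal, vifentavimor): 18 nodes
Sum: 50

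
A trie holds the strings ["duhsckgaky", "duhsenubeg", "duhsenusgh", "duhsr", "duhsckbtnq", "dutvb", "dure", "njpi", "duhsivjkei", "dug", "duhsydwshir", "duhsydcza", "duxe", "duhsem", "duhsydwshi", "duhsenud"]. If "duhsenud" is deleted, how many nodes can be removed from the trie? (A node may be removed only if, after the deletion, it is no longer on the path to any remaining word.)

1

Walk "duhsenud" from the leaf back toward the root, removing each node that no remaining word uses.
The suffix "d" (1 node) is used only by "duhsenud"; the node for "duhsenu" still has the child "b", so pruning stops there.
Nodes removed: 1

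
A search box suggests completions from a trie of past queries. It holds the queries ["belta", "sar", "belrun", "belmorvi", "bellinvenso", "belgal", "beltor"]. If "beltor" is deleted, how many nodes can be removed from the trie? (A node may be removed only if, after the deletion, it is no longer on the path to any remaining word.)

2

Walk "beltor" from the leaf back toward the root, removing each node that no remaining word uses.
The suffix "or" (2 nodes) is used only by "beltor"; the node for "belt" still has the child "a", so pruning stops there.
Nodes removed: 2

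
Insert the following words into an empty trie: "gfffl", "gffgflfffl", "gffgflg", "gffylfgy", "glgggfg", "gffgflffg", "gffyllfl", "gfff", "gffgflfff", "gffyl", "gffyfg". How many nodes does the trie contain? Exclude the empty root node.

30

Count nodes per top-level branch (shared prefixes stored once):
  'g'-branch (gfff, gfffl, gffgflfff, gffgflfffl, gffgflffg, gffgflg, gffyfg, gffyl, gffylfgy, gffyllfl, glgggfg): 30 nodes
Sum: 30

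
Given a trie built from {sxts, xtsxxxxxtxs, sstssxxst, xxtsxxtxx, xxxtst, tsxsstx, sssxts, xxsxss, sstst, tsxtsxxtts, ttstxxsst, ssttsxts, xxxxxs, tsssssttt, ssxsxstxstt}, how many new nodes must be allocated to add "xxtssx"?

2

The longest prefix of "xxtssx" already in the trie is "xxts" (length 4).
So 6 − 4 = 2 new nodes.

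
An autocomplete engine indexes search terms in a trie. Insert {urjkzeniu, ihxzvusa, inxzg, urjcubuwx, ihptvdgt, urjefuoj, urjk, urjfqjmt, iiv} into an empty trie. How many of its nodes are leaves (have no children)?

Leaves are exactly the stored words that no other stored word extends.
Those words: "ihptvdgt", "ihxzvusa", "iiv", "inxzg", "urjcubuwx", "urjefuoj", "urjfqjmt", "urjkzeniu"
Leaf count: 8

8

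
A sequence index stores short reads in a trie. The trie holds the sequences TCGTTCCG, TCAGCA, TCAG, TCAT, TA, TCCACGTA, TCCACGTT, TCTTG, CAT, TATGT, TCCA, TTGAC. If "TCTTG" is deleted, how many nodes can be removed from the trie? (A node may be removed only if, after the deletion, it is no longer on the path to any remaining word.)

3

A node on "TCTTG"'s path can go only if nothing else ends at it or branches off below it.
The suffix "TTG" (3 nodes) is used only by "TCTTG"; the node for "TC" still has the child "G", so pruning stops there.
Nodes removed: 3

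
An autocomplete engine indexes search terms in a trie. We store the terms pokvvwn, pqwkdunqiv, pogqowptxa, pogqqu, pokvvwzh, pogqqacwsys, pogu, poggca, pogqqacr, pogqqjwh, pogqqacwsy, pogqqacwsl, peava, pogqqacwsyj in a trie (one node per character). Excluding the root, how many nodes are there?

48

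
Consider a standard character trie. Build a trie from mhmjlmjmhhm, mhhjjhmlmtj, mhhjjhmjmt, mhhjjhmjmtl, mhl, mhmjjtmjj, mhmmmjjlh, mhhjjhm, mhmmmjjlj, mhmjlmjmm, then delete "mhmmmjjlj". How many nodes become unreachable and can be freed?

A node on "mhmmmjjlj"'s path can go only if nothing else ends at it or branches off below it.
The suffix "j" (1 node) is used only by "mhmmmjjlj"; the node for "mhmmmjjl" still has the child "h", so pruning stops there.
Nodes removed: 1

1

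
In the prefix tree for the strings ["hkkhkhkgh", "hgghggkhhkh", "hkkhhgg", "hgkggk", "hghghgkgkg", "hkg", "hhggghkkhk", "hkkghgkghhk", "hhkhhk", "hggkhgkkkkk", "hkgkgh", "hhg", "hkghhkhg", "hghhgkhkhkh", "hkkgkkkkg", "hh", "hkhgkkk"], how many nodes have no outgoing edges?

A leaf is a node with no children — equivalently, the end of a word that is not a proper prefix of any other stored word.
Those words: "hgghggkhhkh", "hggkhgkkkkk", "hghghgkgkg", "hghhgkhkhkh", "hgkggk", "hhggghkkhk", "hhkhhk", "hkghhkhg", "hkgkgh", "hkhgkkk", "hkkghgkghhk", "hkkgkkkkg", "hkkhhgg", "hkkhkhkgh"
Leaf count: 14

14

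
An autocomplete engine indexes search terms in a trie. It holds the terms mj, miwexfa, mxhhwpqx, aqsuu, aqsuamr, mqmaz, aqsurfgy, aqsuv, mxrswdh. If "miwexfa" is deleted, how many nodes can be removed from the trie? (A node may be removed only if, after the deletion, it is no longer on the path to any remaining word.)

Walk "miwexfa" from the leaf back toward the root, removing each node that no remaining word uses.
The suffix "iwexfa" (6 nodes) is used only by "miwexfa"; the node for "m" still has the child "j", so pruning stops there.
Nodes removed: 6

6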